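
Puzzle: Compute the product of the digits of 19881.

576

1×9×8×8×1 = 576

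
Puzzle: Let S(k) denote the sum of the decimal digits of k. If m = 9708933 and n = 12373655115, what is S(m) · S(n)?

1521

S(9708933) = 9+7+0+8+9+3+3 = 39.
S(12373655115) = 1+2+3+7+3+6+5+5+1+1+5 = 39.
39 · 39 = 1521.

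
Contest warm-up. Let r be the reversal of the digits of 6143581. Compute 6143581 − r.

4290165

Reverse of 6143581 is 1853416.
6143581 − 1853416 = 4290165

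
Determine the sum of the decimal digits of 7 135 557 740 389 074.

75

7+1+3+5+5+5+7+7+4+0+3+8+9+0+7+4 = 75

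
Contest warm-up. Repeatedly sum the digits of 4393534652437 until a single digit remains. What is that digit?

4+3+9+3+5+3+4+6+5+2+4+3+7 = 58
5+8 = 13
1+3 = 4
(Equivalently, 4393534652437 mod 9 = 4.)

4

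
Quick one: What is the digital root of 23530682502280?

1

2+3+5+3+0+6+8+2+5+0+2+2+8+0 = 46
4+6 = 10
1+0 = 1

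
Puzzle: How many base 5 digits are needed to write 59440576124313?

59440576124313 in base 5 is 30242333244441434223, which has 20 digits.

20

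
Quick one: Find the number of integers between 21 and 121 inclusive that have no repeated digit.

80

The integers in [21, 121] that have no repeated digit: 21, 23, 24, 25, 26, 27, …, 109, 120.
80 qualify.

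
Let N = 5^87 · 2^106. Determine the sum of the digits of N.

5^87 · 2^106 = 524288000000000000000000000000000000000000000000000000000000000000000000000000000000000000000
Sum of its 93 digits: 29.

29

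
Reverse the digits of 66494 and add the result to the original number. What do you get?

Reverse of 66494 is 49466.
66494 + 49466 = 115960

115960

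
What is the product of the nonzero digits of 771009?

7×7×1×9 = 441

441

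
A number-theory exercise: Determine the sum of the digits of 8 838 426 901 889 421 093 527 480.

8+8+3+8+4+2+6+9+0+1+8+8+9+4+2+1+0+9+3+5+2+7+4+8+0 = 119

119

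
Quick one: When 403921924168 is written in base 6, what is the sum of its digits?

38

403921924168 in base 6 is 505320440352104.
Digit sum: 5+0+5+3+2+0+4+4+0+3+5+2+1+0+4 = 38.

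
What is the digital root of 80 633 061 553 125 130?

8+0+6+3+3+0+6+1+5+5+3+1+2+5+1+3+0 = 52
5+2 = 7
(Equivalently, 80 633 061 553 125 130 mod 9 = 7.)

7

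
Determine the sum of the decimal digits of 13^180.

13^180 = 323447214384769666611234037938095486001772740213687263387777429474996281148713429391484608417392848481444616706499567949929414066210226414733647839904525852998787120588520973053349626114475820878789201
Sum of its 201 digits: 946.

946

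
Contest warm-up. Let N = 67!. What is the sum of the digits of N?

369

67! = 36471110918188685288249859096605464427167635314049524593701628500267962436943872000000000000000
Sum of its 95 digits: 369.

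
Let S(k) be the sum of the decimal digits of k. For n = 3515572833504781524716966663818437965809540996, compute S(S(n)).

13

First digit sum: 229.
2+2+9 = 13.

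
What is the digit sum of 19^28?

19^28 = 638411683925748518131605316913942641
Sum of its 36 digits: 154.

154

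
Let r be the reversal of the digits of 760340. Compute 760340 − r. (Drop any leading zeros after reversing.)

Reverse of 760340 is 43067.
760340 − 43067 = 717273

717273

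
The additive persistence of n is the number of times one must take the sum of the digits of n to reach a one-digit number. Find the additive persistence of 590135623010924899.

3

590135623010924899 → 76 → 13 → 4 (3 steps)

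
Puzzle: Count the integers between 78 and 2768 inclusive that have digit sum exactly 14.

The integers in [78, 2768] that have digit sum exactly 14: 86, 95, 149, 158, 167, 176, …, 2741, 2750.
211 qualify.

211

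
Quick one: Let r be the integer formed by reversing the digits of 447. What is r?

Reversing 447 gives 744.

744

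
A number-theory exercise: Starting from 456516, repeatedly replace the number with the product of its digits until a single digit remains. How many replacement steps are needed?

2

456516 → 3600 → 0 (2 steps)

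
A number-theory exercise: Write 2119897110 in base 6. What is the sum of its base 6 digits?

2119897110 in base 6 is 550204430250.
Digit sum: 5+5+0+2+0+4+4+3+0+2+5+0 = 30.

30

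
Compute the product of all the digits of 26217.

168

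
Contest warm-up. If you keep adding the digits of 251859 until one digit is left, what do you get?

2+5+1+8+5+9 = 30
3+0 = 3

3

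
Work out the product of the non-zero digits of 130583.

360

1×3×5×8×3 = 360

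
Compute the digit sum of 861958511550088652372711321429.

8+6+1+9+5+8+5+1+1+5+5+0+0+8+8+6+5+2+3+7+2+7+1+1+3+2+1+4+2+9 = 125

125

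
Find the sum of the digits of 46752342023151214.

52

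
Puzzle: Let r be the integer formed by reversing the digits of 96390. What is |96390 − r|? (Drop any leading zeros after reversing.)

87021

Reverse of 96390 is 9369.
|96390 − 9369| = 87021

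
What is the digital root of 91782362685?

9+1+7+8+2+3+6+2+6+8+5 = 57
5+7 = 12
1+2 = 3
(Equivalently, 91782362685 mod 9 = 3.)

3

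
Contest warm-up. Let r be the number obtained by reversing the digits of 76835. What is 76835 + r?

130702

Reverse of 76835 is 53867.
76835 + 53867 = 130702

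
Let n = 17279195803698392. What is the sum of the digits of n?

89

1+7+2+7+9+1+9+5+8+0+3+6+9+8+3+9+2 = 89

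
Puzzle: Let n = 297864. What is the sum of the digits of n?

36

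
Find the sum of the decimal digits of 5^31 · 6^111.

288

5^31 · 6^111 = 1103720037433310134909728915750965773913320511619115225117116638435910321438720000000000000000000000000000000
Sum of its 109 digits: 288.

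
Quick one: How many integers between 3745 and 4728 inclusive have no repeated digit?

500

The integers in [3745, 4728] that have no repeated digit: 3745, 3746, 3748, 3749, 3750, 3751, …, 4726, 4728.
500 qualify.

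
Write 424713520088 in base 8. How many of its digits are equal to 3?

424713520088 in base 8 is 6134271401730.
The digit 3 appears 2 times.

2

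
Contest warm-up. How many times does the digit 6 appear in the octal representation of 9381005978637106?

2

9381005978637106 in base 8 is 412477465077411462.
The digit 6 appears 2 times.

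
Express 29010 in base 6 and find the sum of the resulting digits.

15

29010 in base 6 is 342150.
Digit sum: 3+4+2+1+5+0 = 15.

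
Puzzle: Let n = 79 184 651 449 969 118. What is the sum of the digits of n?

92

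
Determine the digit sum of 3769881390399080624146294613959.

3+7+6+9+8+8+1+3+9+0+3+9+9+0+8+0+6+2+4+1+4+6+2+9+4+6+1+3+9+5+9 = 154

154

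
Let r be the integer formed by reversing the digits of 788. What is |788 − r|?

99

Reverse of 788 is 887.
|788 − 887| = 99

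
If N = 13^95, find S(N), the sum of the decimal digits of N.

493

13^95 = 6677570304223275239530701857387198617368963238937823093384979246595434602424434503635365231609489487257157
Sum of its 106 digits: 493.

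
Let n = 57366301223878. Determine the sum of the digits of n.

61

5+7+3+6+6+3+0+1+2+2+3+8+7+8 = 61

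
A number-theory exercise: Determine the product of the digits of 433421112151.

2880

4×3×3×4×2×1×1×1×2×1×5×1 = 2880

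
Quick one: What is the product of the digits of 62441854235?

921600

6×2×4×4×1×8×5×4×2×3×5 = 921600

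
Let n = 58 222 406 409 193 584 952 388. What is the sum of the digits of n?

107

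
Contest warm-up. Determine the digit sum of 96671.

9+6+6+7+1 = 29

29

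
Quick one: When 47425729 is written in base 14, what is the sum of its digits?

47425729 in base 14 is 6427601.
Digit sum: 6+4+2+7+6+0+1 = 26.

26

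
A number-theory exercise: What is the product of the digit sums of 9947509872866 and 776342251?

S(9947509872866) = 9+9+4+7+5+0+9+8+7+2+8+6+6 = 80.
S(776342251) = 7+7+6+3+4+2+2+5+1 = 37.
80 · 37 = 2960.

2960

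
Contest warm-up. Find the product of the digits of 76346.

3024

7×6×3×4×6 = 3024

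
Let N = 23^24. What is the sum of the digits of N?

154

23^24 = 480250763996501976790165756943041
Sum of its 33 digits: 154.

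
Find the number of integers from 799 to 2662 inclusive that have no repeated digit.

963

The integers in [799, 2662] that have no repeated digit: 801, 802, 803, 804, 805, 806, …, 2658, 2659.
963 qualify.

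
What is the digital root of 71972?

7+1+9+7+2 = 26
2+6 = 8
(Equivalently, 71972 mod 9 = 8.)

8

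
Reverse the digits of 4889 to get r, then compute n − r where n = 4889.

Reverse of 4889 is 9884.
4889 − 9884 = -4995

-4995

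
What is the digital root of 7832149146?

7+8+3+2+1+4+9+1+4+6 = 45
4+5 = 9

9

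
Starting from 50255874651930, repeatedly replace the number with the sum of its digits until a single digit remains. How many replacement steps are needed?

2

50255874651930 → 60 → 6 (2 steps)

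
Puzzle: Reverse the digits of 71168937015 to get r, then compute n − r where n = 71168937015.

Reverse of 71168937015 is 51073986117.
71168937015 − 51073986117 = 20094950898

20094950898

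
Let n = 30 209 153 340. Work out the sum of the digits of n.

30

3+0+2+0+9+1+5+3+3+4+0 = 30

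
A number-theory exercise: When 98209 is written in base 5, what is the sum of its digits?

98209 in base 5 is 11120314.
Digit sum: 1+1+1+2+0+3+1+4 = 13.

13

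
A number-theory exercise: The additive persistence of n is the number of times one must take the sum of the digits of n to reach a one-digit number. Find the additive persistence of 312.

312 → 6 (1 step)

1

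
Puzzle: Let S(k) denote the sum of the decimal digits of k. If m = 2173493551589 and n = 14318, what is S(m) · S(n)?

1054

S(2173493551589) = 2+1+7+3+4+9+3+5+5+1+5+8+9 = 62.
S(14318) = 1+4+3+1+8 = 17.
62 · 17 = 1054.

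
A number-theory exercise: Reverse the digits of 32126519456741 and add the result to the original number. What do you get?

46892011018864

Reverse of 32126519456741 is 14765491562123.
32126519456741 + 14765491562123 = 46892011018864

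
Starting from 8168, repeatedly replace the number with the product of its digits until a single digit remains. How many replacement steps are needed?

5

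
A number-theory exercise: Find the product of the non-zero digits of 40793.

756

4×7×9×3 = 756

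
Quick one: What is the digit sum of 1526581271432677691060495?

107

1+5+2+6+5+8+1+2+7+1+4+3+2+6+7+7+6+9+1+0+6+0+4+9+5 = 107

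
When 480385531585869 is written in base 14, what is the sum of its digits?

117

480385531585869 in base 14 is 868AAD89D59B7.
Digit sum: 8+6+8+10+10+13+8+9+13+5+9+11+7 = 117.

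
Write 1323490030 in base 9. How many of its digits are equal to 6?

1323490030 in base 9 is 3366337007.
The digit 6 appears 2 times.

2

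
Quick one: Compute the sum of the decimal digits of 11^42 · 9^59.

11^42 · 9^59 = 10934547954576758560890006840457831261325292460755390241409021611504259970825109162668535857139166769
Sum of its 101 digits: 441.

441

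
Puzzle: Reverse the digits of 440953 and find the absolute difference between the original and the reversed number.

81909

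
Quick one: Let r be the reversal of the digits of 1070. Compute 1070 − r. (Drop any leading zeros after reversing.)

369

Reverse of 1070 is 701.
1070 − 701 = 369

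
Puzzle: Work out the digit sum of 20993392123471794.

2+0+9+9+3+3+9+2+1+2+3+4+7+1+7+9+4 = 75

75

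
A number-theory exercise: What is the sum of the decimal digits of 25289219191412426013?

2+5+2+8+9+2+1+9+1+9+1+4+1+2+4+2+6+0+1+3 = 72

72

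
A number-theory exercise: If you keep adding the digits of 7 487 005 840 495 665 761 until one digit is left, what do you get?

2

7+4+8+7+0+0+5+8+4+0+4+9+5+6+6+5+7+6+1 = 92
9+2 = 11
1+1 = 2
(Equivalently, 7 487 005 840 495 665 761 mod 9 = 2.)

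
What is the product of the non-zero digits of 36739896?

3×6×7×3×9×8×9×6 = 1469664

1469664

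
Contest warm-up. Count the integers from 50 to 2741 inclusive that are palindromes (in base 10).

112

The integers in [50, 2741] that are palindromes (in base 10): 55, 66, 77, 88, 99, 101, …, 2552, 2662.
112 qualify.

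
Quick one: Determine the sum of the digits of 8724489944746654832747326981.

151

8+7+2+4+4+8+9+9+4+4+7+4+6+6+5+4+8+3+2+7+4+7+3+2+6+9+8+1 = 151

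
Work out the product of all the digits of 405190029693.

4×0×5×1×9×0×0×2×9×6×9×3 = 0

0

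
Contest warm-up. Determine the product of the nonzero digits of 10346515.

1×3×4×6×5×1×5 = 1800

1800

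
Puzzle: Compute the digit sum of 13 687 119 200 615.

50

1+3+6+8+7+1+1+9+2+0+0+6+1+5 = 50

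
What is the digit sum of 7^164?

634

7^164 = 3945286644626550630858717985746264080026751644458455916464504975630931364915053228398031941487628933218072924433889392982611734440563298401
Sum of its 139 digits: 634.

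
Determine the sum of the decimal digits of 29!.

29! = 8841761993739701954543616000000
Sum of its 31 digits: 126.

126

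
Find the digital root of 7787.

7+7+8+7 = 29
2+9 = 11
1+1 = 2

2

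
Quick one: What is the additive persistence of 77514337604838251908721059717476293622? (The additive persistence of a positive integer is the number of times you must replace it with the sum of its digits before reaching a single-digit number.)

2

77514337604838251908721059717476293622 → 171 → 9 (2 steps)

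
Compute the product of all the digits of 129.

1×2×9 = 18

18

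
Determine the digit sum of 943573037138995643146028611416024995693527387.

9+4+3+5+7+3+0+3+7+1+3+8+9+9+5+6+4+3+1+4+6+0+2+8+6+1+1+4+1+6+0+2+4+9+9+5+6+9+3+5+2+7+3+8+7 = 208

208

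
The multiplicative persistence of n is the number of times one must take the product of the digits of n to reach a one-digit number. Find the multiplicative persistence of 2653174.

2

2653174 → 5040 → 0 (2 steps)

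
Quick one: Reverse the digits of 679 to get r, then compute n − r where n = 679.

-297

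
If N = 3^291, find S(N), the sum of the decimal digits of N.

639

3^291 = 6954807654249269724702841405379683786336620211621065715159284157819895197759440969049443995106891296461438014560686584505081173234044392347
Sum of its 139 digits: 639.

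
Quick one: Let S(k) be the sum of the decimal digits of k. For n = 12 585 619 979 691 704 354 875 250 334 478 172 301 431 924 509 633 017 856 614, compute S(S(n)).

15

First digit sum: 258.
2+5+8 = 15.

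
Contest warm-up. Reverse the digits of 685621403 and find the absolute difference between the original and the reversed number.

381494817

Reverse of 685621403 is 304126586.
|685621403 − 304126586| = 381494817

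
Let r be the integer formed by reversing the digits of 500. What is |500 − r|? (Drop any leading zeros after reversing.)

495

Reverse of 500 is 5.
|500 − 5| = 495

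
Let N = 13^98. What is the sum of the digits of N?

13^98 = 14670621958378535701248951980679675362359612235946397336166799404770169821526482604486897413846048403503973929
Sum of its 110 digits: 529.

529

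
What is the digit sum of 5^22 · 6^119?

5^22 · 6^119 = 949158827209516357404948092189682754210404221155149741030559221648983014632251971338240000000000000000000000
Sum of its 108 digits: 360.

360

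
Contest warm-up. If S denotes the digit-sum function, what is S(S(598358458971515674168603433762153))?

14

First digit sum: 158.
1+5+8 = 14.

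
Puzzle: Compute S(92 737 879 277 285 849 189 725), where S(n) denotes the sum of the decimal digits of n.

9+2+7+3+7+8+7+9+2+7+7+2+8+5+8+4+9+1+8+9+7+2+5 = 136

136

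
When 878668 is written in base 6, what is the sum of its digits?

878668 in base 6 is 30455524.
Digit sum: 3+0+4+5+5+5+2+4 = 28.

28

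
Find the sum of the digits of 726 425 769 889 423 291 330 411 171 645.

7+2+6+4+2+5+7+6+9+8+8+9+4+2+3+2+9+1+3+3+0+4+1+1+1+7+1+6+4+5 = 130

130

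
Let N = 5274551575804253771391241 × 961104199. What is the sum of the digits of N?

5274551575804253771391241 × 961104199 = 5069393667347535101745707796920959
Sum of its 34 digits: 169.

169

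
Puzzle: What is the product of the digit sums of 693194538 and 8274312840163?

2352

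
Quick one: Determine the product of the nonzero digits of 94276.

9×4×2×7×6 = 3024

3024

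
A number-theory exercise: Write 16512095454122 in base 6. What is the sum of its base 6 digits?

16512095454122 in base 6 is 55041315114533402.
Digit sum: 5+5+0+4+1+3+1+5+1+1+4+5+3+3+4+0+2 = 47.

47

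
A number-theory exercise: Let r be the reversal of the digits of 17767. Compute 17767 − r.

-59004

Reverse of 17767 is 76771.
17767 − 76771 = -59004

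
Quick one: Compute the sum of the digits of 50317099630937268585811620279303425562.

5+0+3+1+7+0+9+9+6+3+0+9+3+7+2+6+8+5+8+5+8+1+1+6+2+0+2+7+9+3+0+3+4+2+5+5+6+2 = 162

162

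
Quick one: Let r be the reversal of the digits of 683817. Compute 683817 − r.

-34569

Reverse of 683817 is 718386.
683817 − 718386 = -34569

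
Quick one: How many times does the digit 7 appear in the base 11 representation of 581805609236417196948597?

3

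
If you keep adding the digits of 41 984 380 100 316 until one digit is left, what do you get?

3

4+1+9+8+4+3+8+0+1+0+0+3+1+6 = 48
4+8 = 12
1+2 = 3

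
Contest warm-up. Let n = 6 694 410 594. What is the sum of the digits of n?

6+6+9+4+4+1+0+5+9+4 = 48

48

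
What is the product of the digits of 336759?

17010

3×3×6×7×5×9 = 17010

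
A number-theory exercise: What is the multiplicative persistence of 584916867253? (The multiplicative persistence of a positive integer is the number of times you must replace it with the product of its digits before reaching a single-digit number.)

584916867253 → 87091200 → 0 (2 steps)

2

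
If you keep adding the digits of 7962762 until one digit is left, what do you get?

3

7+9+6+2+7+6+2 = 39
3+9 = 12
1+2 = 3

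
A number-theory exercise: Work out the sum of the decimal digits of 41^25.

194

41^25 = 20873554875923477449109855954682643681001
Sum of its 41 digits: 194.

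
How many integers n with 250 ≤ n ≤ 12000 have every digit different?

5416

The integers in [250, 12000] that have every digit different: 250, 251, 253, 254, 256, 257, …, 10986, 10987.
5416 qualify.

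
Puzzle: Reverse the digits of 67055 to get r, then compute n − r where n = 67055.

11979

Reverse of 67055 is 55076.
67055 − 55076 = 11979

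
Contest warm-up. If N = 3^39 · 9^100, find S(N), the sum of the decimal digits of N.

504

3^39 · 9^100 = 1076415339332851335838408278837787304900791017342367285006484190592481075231153579549080863047304729836926607724267
Sum of its 115 digits: 504.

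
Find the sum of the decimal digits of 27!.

27! = 10888869450418352160768000000
Sum of its 29 digits: 108.

108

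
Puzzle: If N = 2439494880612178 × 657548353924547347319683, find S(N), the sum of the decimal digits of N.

205

2439494880612178 × 657548353924547347319683 = 1604085843153897796312769947710508899574
Sum of its 40 digits: 205.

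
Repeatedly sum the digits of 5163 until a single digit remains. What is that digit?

6

5+1+6+3 = 15
1+5 = 6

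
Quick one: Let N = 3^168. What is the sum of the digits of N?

360

3^168 = 143341119796678074027577337316118932770382415738332565090012937927177499182473761
Sum of its 81 digits: 360.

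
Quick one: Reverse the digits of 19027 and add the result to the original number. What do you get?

91118

Reverse of 19027 is 72091.
19027 + 72091 = 91118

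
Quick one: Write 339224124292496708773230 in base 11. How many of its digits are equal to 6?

339224124292496708773230 in base 11 is 4192649334544172A838238.
The digit 6 appears 1 time.

1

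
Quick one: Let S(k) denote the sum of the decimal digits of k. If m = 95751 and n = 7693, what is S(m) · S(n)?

675

S(95751) = 9+5+7+5+1 = 27.
S(7693) = 7+6+9+3 = 25.
27 · 25 = 675.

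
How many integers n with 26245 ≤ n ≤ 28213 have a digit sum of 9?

1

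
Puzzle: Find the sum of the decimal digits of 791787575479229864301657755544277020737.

194

7+9+1+7+8+7+5+7+5+4+7+9+2+2+9+8+6+4+3+0+1+6+5+7+7+5+5+5+4+4+2+7+7+0+2+0+7+3+7 = 194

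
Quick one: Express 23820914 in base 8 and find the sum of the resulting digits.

33

23820914 in base 8 is 132675162.
Digit sum: 1+3+2+6+7+5+1+6+2 = 33.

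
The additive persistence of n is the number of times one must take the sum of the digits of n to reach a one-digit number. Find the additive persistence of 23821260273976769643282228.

2

23821260273976769643282228 → 117 → 9 (2 steps)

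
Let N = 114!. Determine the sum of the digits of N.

114! = 2543559733472187557120132004189335234812341496026552301496526393412538629248600474981599398141467853800514886431180030568224218435400019580180261753940817530060800000000000000000000000000
Sum of its 187 digits: 648.

648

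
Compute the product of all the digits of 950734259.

0

9×5×0×7×3×4×2×5×9 = 0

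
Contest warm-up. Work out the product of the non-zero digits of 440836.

2304

4×4×8×3×6 = 2304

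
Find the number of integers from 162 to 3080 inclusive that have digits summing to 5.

The integers in [162, 3080] that have digits summing to 5: 203, 212, 221, 230, 302, 311, …, 3011, 3020.
38 qualify.

38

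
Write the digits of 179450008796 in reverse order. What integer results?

697800054971

Reversing 179450008796 gives 697800054971.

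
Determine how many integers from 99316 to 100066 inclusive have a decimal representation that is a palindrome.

8

The integers in [99316, 100066] that have a decimal representation that is a palindrome: 99399, 99499, 99599, 99699, 99799, 99899, 99999, 100001.
8 qualify.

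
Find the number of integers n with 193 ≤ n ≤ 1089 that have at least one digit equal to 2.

251

The integers in [193, 1089] that have at least one digit equal to 2: 200, 201, 202, 203, 204, 205, …, 1072, 1082.
251 qualify.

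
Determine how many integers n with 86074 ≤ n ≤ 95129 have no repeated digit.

The integers in [86074, 95129] that have no repeated digit: 86074, 86075, 86079, 86091, 86092, 86093, …, 95127, 95128.
2709 qualify.

2709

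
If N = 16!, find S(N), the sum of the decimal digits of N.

16! = 20922789888000
Sum of its 14 digits: 63.

63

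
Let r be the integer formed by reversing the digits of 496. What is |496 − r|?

198

Reverse of 496 is 694.
|496 − 694| = 198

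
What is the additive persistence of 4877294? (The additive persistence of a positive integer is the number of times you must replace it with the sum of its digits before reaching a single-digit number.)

4877294 → 41 → 5 (2 steps)

2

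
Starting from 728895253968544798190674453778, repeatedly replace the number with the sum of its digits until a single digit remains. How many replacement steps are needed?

728895253968544798190674453778 → 170 → 8 (2 steps)

2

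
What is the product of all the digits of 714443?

7×1×4×4×4×3 = 1344

1344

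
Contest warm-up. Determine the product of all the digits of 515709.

5×1×5×7×0×9 = 0

0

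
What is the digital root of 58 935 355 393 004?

8

5+8+9+3+5+3+5+5+3+9+3+0+0+4 = 62
6+2 = 8
(Equivalently, 58 935 355 393 004 mod 9 = 8.)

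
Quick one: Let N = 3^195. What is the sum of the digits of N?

414

3^195 = 1093061682616768598101980749118434678309602685816438255039403134728775682721408160470718926107
Sum of its 94 digits: 414.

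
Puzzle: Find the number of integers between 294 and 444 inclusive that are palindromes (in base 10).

15

The integers in [294, 444] that are palindromes (in base 10): 303, 313, 323, 333, 343, 353, …, 434, 444.
15 qualify.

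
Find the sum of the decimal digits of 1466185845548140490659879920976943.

1+4+6+6+1+8+5+8+4+5+5+4+8+1+4+0+4+9+0+6+5+9+8+7+9+9+2+0+9+7+6+9+4+3 = 176

176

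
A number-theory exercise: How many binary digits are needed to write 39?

6

39 in base 2 is 100111, which has 6 digits.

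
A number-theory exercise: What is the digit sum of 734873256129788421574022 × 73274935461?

734873256129788421574022 × 73274935461 = 53847790414925169230421522084194142
Sum of its 35 digits: 138.

138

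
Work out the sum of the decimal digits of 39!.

189

39! = 20397882081197443358640281739902897356800000000
Sum of its 47 digits: 189.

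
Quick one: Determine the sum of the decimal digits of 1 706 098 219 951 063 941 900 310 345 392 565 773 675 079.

187

1+7+0+6+0+9+8+2+1+9+9+5+1+0+6+3+9+4+1+9+0+0+3+1+0+3+4+5+3+9+2+5+6+5+7+7+3+6+7+5+0+7+9 = 187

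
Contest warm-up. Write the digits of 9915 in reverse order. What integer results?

5199

Reversing 9915 gives 5199.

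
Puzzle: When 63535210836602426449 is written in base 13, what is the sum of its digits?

97

63535210836602426449 in base 13 is 746358282A303CC408.
Digit sum: 7+4+6+3+5+8+2+8+2+10+3+0+3+12+12+4+0+8 = 97.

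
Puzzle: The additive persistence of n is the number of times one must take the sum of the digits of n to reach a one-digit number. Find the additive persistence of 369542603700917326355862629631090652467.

3

369542603700917326355862629631090652467 → 168 → 15 → 6 (3 steps)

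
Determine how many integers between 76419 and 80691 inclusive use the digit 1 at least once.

The integers in [76419, 80691] that use the digit 1 at least once: 76419, 76421, 76431, 76441, 76451, 76461, …, 80681, 80691.
1131 qualify.

1131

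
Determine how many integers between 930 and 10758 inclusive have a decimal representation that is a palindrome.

The integers in [930, 10758] that have a decimal representation that is a palindrome: 939, 949, 959, 969, 979, 989, …, 10601, 10701.
105 qualify.

105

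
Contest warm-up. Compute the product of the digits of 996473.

40824

9×9×6×4×7×3 = 40824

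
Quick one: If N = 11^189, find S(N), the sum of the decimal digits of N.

11^189 = 66560640878719159452260744238782271597801640759531413409058314958175373696542935236118758257118341016463068069313345838952124043044429702857437843311651220308683764484848435173013763148611323402491
Sum of its 197 digits: 836.

836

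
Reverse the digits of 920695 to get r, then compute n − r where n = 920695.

324666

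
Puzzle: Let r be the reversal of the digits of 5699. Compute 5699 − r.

-4266

Reverse of 5699 is 9965.
5699 − 9965 = -4266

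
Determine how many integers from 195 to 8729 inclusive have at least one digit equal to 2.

3085

The integers in [195, 8729] that have at least one digit equal to 2: 200, 201, 202, 203, 204, 205, …, 8728, 8729.
3085 qualify.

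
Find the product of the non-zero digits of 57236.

5×7×2×3×6 = 1260

1260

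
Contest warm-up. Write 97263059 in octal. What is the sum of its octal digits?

33

97263059 in base 8 is 563016723.
Digit sum: 5+6+3+0+1+6+7+2+3 = 33.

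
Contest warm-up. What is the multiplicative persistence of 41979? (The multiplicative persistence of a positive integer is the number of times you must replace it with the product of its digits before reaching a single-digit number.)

41979 → 2268 → 192 → 18 → 8 (4 steps)

4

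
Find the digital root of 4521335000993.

8

4+5+2+1+3+3+5+0+0+0+9+9+3 = 44
4+4 = 8
(Equivalently, 4521335000993 mod 9 = 8.)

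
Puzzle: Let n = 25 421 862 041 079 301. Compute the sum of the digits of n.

55

2+5+4+2+1+8+6+2+0+4+1+0+7+9+3+0+1 = 55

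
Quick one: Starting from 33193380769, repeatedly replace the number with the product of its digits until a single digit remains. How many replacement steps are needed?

33193380769 → 0 (1 step)

1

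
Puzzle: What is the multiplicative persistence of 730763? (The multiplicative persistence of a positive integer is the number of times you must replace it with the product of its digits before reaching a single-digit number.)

1

730763 → 0 (1 step)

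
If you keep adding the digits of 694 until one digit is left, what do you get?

6+9+4 = 19
1+9 = 10
1+0 = 1

1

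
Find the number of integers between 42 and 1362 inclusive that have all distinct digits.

The integers in [42, 1362] that have all distinct digits: 42, 43, 45, 46, 47, 48, …, 1360, 1362.
842 qualify.

842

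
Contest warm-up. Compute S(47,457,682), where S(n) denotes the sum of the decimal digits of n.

4+7+4+5+7+6+8+2 = 43

43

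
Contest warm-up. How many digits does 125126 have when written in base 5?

8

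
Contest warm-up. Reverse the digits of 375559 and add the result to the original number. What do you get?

Reverse of 375559 is 955573.
375559 + 955573 = 1331132

1331132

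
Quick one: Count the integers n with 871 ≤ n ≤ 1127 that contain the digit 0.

133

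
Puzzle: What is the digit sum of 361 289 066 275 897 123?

3+6+1+2+8+9+0+6+6+2+7+5+8+9+7+1+2+3 = 85

85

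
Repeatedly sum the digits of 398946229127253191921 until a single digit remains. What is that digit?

3+9+8+9+4+6+2+2+9+1+2+7+2+5+3+1+9+1+9+2+1 = 95
9+5 = 14
1+4 = 5

5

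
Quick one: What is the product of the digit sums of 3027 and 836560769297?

816

S(3027) = 3+0+2+7 = 12.
S(836560769297) = 8+3+6+5+6+0+7+6+9+2+9+7 = 68.
12 · 68 = 816.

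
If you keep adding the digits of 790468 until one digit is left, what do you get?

7

7+9+0+4+6+8 = 34
3+4 = 7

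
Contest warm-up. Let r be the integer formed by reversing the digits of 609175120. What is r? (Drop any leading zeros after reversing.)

Reversing 609175120 gives 21571906.

21571906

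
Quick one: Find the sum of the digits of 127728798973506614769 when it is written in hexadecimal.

127728798973506614769 in base 16 is 6EC97D9EE2323F5F1.
Digit sum: 6+14+12+9+7+13+9+14+14+2+3+2+3+15+5+15+1 = 144.

144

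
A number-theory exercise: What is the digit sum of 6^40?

171

6^40 = 13367494538843734067838845976576
Sum of its 32 digits: 171.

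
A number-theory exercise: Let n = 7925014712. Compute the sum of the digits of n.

7+9+2+5+0+1+4+7+1+2 = 38

38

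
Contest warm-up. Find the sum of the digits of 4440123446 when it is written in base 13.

4440123446 in base 13 is 559B70AA5.
Digit sum: 5+5+9+11+7+0+10+10+5 = 62.

62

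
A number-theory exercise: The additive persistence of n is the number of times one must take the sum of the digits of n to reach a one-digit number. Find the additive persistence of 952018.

952018 → 25 → 7 (2 steps)

2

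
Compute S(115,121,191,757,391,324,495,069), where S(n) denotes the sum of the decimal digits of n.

96

1+1+5+1+2+1+1+9+1+7+5+7+3+9+1+3+2+4+4+9+5+0+6+9 = 96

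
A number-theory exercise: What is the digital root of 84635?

8

8+4+6+3+5 = 26
2+6 = 8
(Equivalently, 84635 mod 9 = 8.)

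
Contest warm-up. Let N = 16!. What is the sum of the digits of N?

63

16! = 20922789888000
Sum of its 14 digits: 63.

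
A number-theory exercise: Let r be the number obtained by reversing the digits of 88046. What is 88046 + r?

Reverse of 88046 is 64088.
88046 + 64088 = 152134

152134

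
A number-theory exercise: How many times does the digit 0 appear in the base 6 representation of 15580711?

15580711 in base 6 is 1313540531.
The digit 0 appears 1 time.

1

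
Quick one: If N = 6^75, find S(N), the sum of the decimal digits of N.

288

6^75 = 22979669527522769358466110762530581047876256816049606885376
Sum of its 59 digits: 288.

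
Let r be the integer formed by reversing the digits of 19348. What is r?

Reversing 19348 gives 84391.

84391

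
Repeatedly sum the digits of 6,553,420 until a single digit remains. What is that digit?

7

6+5+5+3+4+2+0 = 25
2+5 = 7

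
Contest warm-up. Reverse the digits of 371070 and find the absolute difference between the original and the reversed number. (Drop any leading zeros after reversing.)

Reverse of 371070 is 70173.
|371070 − 70173| = 300897

300897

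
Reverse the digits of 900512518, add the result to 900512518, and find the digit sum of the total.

44

Reversal of 900512518 is 815215009; 900512518 + 815215009 = 1715727527.
Digit sum of 1715727527: 1+7+1+5+7+2+7+5+2+7 = 44.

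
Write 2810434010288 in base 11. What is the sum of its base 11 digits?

78

2810434010288 in base 11 is 993997804983.
Digit sum: 9+9+3+9+9+7+8+0+4+9+8+3 = 78.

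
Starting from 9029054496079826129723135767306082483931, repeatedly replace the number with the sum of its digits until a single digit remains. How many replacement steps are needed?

9029054496079826129723135767306082483931 → 180 → 9 (2 steps)

2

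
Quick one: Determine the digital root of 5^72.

1

The digital root of n equals n mod 9 (or 9 when 9 | n), so we need 5^72 mod 9.
5^72 ≡ 1 (mod 9), so the digital root is 1.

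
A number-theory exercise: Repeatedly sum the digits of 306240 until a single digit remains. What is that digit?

3+0+6+2+4+0 = 15
1+5 = 6

6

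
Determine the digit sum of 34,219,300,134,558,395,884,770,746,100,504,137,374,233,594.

3+4+2+1+9+3+0+0+1+3+4+5+5+8+3+9+5+8+8+4+7+7+0+7+4+6+1+0+0+5+0+4+1+3+7+3+7+4+2+3+3+5+9+4 = 177

177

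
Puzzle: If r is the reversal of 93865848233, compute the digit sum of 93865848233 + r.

37

Reversal of 93865848233 is 33284856839; 93865848233 + 33284856839 = 127150705072.
Digit sum of 127150705072: 1+2+7+1+5+0+7+0+5+0+7+2 = 37.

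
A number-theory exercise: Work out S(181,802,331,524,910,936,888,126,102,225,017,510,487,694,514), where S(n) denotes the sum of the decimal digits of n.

173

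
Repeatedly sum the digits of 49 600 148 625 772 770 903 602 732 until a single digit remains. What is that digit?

4+9+6+0+0+1+4+8+6+2+5+7+7+2+7+7+0+9+0+3+6+0+2+7+3+2 = 107
1+0+7 = 8

8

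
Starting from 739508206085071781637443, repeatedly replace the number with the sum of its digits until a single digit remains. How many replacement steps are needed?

739508206085071781637443 → 104 → 5 (2 steps)

2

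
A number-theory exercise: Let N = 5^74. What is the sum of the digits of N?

5^74 = 5293955920339377119177015629247762262821197509765625
Sum of its 52 digits: 241.

241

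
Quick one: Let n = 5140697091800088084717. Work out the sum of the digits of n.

93

5+1+4+0+6+9+7+0+9+1+8+0+0+0+8+8+0+8+4+7+1+7 = 93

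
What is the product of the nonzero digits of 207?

2×7 = 14

14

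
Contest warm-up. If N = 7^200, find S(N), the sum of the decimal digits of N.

697

7^200 = 10461838291314357175018899611816813659819188550170233659950140084035125767424262251774382614909364050293065248252546314174063180343683591188150754267339816534637456120001
Sum of its 170 digits: 697.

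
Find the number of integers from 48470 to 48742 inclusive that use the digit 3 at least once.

54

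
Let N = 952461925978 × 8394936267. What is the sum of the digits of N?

952461925978 × 8394936267 = 7995857165329381644126
Sum of its 22 digits: 111.

111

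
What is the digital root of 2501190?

2+5+0+1+1+9+0 = 18
1+8 = 9

9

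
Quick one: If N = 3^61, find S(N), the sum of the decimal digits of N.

135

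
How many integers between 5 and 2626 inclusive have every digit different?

The integers in [5, 2626] that have every digit different: 5, 6, 7, 8, 9, 10, …, 2618, 2619.
1532 qualify.

1532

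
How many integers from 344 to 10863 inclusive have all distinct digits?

5291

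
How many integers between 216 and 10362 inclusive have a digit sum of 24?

415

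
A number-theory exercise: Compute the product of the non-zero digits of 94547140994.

6531840

9×4×5×4×7×1×4×9×9×4 = 6531840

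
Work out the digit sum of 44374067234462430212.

68

4+4+3+7+4+0+6+7+2+3+4+4+6+2+4+3+0+2+1+2 = 68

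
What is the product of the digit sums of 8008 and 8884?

448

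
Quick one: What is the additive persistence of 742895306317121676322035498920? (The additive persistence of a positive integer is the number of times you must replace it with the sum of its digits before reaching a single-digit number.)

742895306317121676322035498920 → 125 → 8 (2 steps)

2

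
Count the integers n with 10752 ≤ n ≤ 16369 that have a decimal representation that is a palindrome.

The integers in [10752, 16369] that have a decimal representation that is a palindrome: 10801, 10901, 11011, 11111, 11211, 11311, …, 16261, 16361.
56 qualify.

56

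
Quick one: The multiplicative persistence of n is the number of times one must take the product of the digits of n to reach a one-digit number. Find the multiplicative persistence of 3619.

3

3619 → 162 → 12 → 2 (3 steps)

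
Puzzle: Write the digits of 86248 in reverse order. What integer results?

Reversing 86248 gives 84268.

84268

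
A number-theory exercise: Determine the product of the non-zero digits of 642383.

3456

6×4×2×3×8×3 = 3456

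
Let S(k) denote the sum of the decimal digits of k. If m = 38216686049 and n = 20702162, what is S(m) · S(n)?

S(38216686049) = 3+8+2+1+6+6+8+6+0+4+9 = 53.
S(20702162) = 2+0+7+0+2+1+6+2 = 20.
53 · 20 = 1060.

1060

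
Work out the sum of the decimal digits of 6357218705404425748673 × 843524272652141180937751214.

220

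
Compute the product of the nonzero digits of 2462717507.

2×4×6×2×7×1×7×5×7 = 164640

164640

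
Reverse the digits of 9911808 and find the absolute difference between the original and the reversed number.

Reverse of 9911808 is 8081199.
|9911808 − 8081199| = 1830609

1830609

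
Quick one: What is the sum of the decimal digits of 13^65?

358

13^65 = 2548695193599893953298576885506358200517242640053505238664682529949236493
Sum of its 73 digits: 358.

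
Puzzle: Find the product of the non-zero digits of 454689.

4×5×4×6×8×9 = 34560

34560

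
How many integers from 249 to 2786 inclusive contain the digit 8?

The integers in [249, 2786] that contain the digit 8: 258, 268, 278, 280, 281, 282, …, 2785, 2786.
647 qualify.

647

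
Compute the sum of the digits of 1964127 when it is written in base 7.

1964127 in base 7 is 22460214.
Digit sum: 2+2+4+6+0+2+1+4 = 21.

21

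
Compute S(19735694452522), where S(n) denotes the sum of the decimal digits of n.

64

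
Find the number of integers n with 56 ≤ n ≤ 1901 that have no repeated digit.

1136

The integers in [56, 1901] that have no repeated digit: 56, 57, 58, 59, 60, 61, …, 1896, 1897.
1136 qualify.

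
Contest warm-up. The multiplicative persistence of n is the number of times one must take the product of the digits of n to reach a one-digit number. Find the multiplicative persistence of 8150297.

1

8150297 → 0 (1 step)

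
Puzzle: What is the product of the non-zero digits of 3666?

3×6×6×6 = 648

648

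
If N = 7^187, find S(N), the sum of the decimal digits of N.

736

7^187 = 107977553360979671039059780865956653364244620013381015189483997224402838847174791454409973772716892502021539903543029012599575248169595965353812536306626667543
Sum of its 159 digits: 736.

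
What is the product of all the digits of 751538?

4200

7×5×1×5×3×8 = 4200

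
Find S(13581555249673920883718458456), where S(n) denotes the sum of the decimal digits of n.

142

1+3+5+8+1+5+5+5+2+4+9+6+7+3+9+2+0+8+8+3+7+1+8+4+5+8+4+5+6 = 142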